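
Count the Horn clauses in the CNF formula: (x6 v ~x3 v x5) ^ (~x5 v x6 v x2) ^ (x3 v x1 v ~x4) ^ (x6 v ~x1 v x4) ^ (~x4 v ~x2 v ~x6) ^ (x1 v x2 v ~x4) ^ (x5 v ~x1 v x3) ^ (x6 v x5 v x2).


A Horn clause has at most one positive literal.
Clause 1: 2 positive lit(s) -> not Horn
Clause 2: 2 positive lit(s) -> not Horn
Clause 3: 2 positive lit(s) -> not Horn
Clause 4: 2 positive lit(s) -> not Horn
Clause 5: 0 positive lit(s) -> Horn
Clause 6: 2 positive lit(s) -> not Horn
Clause 7: 2 positive lit(s) -> not Horn
Clause 8: 3 positive lit(s) -> not Horn
Total Horn clauses = 1.

1


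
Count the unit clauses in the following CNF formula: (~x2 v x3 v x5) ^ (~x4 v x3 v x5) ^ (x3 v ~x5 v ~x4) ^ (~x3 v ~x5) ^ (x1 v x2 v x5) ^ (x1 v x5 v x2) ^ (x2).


A unit clause contains exactly one literal.
Unit clauses found: (x2).
Count = 1.

1


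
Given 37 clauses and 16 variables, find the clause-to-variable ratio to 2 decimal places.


Clause-to-variable ratio = clauses / variables.
37 / 16 = 2.31.

2.31


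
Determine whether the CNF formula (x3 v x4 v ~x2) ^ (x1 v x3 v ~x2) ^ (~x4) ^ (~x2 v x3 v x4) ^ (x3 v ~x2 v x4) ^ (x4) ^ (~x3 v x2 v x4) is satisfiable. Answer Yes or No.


Check all 16 possible truth assignments.
Number of satisfying assignments found: 0.
The formula is unsatisfiable.

No


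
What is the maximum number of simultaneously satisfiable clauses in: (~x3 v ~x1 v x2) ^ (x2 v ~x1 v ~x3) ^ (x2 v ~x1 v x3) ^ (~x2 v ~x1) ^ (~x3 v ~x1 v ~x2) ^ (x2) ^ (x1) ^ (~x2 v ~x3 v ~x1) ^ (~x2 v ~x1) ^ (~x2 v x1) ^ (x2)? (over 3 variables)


Enumerate all 8 truth assignments.
For each, count how many of the 11 clauses are satisfied.
The formula is not fully satisfiable, so the maximum is below 11.
Maximum simultaneously satisfiable clauses = 9.

9


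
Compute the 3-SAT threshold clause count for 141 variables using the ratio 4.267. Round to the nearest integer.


The 3-SAT phase transition occurs at approximately 4.267 clauses per variable.
m = 4.267 * 141 = 601.647.
Rounded to nearest integer: 602.

602


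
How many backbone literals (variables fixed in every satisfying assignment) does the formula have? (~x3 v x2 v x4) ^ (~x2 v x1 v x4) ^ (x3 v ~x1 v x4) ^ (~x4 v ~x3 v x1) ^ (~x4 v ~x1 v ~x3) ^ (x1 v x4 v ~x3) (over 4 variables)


Find all satisfying assignments: 6 model(s).
Check which variables have the same value in every model.
No variable is fixed across all models.
Backbone size = 0.

0


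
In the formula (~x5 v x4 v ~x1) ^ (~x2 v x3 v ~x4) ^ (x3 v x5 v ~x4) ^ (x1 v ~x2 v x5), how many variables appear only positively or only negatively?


A pure literal appears in only one polarity across all clauses.
Pure literals: x2 (negative only), x3 (positive only).
Count = 2.

2


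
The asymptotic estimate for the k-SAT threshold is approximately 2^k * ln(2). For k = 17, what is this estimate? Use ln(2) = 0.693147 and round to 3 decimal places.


Using the asymptotic formula: threshold ~ 2^k * ln(2).
2^17 = 131072.
131072 * 0.693147 = 90852.164.

90852.164


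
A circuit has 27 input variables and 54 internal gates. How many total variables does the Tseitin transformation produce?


The Tseitin transformation introduces one auxiliary variable per gate.
Total variables = inputs + gates = 27 + 54 = 81.

81


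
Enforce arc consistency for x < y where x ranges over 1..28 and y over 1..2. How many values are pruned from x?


For the constraint x < y, x needs a supporting value in y's domain.
x can be at most 1 (one less than y's maximum).
Valid x values from domain: 1 out of 28.
Pruned = 28 - 1 = 27.

27


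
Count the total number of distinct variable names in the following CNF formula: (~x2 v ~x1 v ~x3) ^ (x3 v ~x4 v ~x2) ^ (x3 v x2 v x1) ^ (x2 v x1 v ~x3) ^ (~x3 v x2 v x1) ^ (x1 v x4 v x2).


Identify each distinct variable in the formula.
Variables found: x1, x2, x3, x4.
Total distinct variables = 4.

4


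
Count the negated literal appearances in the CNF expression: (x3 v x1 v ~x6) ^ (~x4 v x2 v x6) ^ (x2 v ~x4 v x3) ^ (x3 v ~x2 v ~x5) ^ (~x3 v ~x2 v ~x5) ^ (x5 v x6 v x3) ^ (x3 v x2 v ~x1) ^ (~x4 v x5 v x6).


Scan each clause for negated literals.
Clause 1: 1 negative; Clause 2: 1 negative; Clause 3: 1 negative; Clause 4: 2 negative; Clause 5: 3 negative; Clause 6: 0 negative; Clause 7: 1 negative; Clause 8: 1 negative.
Total negative literal occurrences = 10.

10


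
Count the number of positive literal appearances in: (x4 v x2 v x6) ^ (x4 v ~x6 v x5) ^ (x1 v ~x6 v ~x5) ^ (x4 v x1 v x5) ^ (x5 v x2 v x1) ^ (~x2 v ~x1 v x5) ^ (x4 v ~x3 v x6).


Scan each clause for unnegated literals.
Clause 1: 3 positive; Clause 2: 2 positive; Clause 3: 1 positive; Clause 4: 3 positive; Clause 5: 3 positive; Clause 6: 1 positive; Clause 7: 2 positive.
Total positive literal occurrences = 15.

15


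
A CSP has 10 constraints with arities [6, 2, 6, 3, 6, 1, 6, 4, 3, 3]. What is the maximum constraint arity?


The arities are: 6, 2, 6, 3, 6, 1, 6, 4, 3, 3.
Scan for the maximum value.
Maximum arity = 6.

6


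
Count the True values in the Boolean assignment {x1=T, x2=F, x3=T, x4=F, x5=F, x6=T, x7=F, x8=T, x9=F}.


The weight is the number of variables assigned True.
True variables: x1, x3, x6, x8.
Weight = 4.

4


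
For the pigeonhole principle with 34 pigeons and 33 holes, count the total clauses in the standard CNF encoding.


The PHP encoding has two parts:
1) At-least-one-hole clauses: 34 (one per pigeon, each with 33 literals).
2) At-most-one-pigeon-per-hole clauses: 33 holes * C(34,2) = 33 * 561 = 18513.
Total clauses = 34 + 18513 = 18547.

18547


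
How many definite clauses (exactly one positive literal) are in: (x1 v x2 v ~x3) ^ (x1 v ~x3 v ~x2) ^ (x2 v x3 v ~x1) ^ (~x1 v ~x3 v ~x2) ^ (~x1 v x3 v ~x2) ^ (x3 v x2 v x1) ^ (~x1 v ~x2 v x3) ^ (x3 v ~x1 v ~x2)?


A definite clause has exactly one positive literal.
Clause 1: 2 positive -> not definite
Clause 2: 1 positive -> definite
Clause 3: 2 positive -> not definite
Clause 4: 0 positive -> not definite
Clause 5: 1 positive -> definite
Clause 6: 3 positive -> not definite
Clause 7: 1 positive -> definite
Clause 8: 1 positive -> definite
Definite clause count = 4.

4


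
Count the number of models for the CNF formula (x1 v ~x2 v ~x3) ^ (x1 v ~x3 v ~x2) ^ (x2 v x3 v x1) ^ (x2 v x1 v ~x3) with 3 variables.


Enumerate all 8 truth assignments over 3 variables.
Test each against every clause.
Satisfying assignments found: 5.

5


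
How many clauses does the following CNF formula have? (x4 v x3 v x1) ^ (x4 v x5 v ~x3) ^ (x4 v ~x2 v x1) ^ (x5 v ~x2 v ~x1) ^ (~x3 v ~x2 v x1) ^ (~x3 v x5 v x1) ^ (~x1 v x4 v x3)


Each group enclosed in parentheses joined by ^ is one clause.
Counting the conjuncts: 7 clauses.

7


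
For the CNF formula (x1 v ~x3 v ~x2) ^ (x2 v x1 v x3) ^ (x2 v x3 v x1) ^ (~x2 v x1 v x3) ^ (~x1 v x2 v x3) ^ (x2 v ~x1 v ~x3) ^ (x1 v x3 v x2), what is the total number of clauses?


Each group enclosed in parentheses joined by ^ is one clause.
Counting the conjuncts: 7 clauses.

7


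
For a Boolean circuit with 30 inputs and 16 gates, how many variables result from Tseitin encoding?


The Tseitin transformation introduces one auxiliary variable per gate.
Total variables = inputs + gates = 30 + 16 = 46.

46


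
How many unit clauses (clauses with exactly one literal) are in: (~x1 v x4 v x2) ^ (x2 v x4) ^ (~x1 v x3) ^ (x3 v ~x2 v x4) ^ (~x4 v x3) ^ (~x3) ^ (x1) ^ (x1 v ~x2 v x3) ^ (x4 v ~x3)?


A unit clause contains exactly one literal.
Unit clauses found: (~x3), (x1).
Count = 2.

2


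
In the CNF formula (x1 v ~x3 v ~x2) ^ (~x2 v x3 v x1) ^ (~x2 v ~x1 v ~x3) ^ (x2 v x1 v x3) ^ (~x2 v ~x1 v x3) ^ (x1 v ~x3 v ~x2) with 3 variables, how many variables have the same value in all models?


Find all satisfying assignments: 3 model(s).
Check which variables have the same value in every model.
Fixed variables: x2=F.
Backbone size = 1.

1


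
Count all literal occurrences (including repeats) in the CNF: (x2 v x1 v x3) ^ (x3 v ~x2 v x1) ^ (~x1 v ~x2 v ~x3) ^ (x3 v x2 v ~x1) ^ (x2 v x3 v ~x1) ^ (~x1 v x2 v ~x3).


Clause lengths: 3, 3, 3, 3, 3, 3.
Sum = 3 + 3 + 3 + 3 + 3 + 3 = 18.

18


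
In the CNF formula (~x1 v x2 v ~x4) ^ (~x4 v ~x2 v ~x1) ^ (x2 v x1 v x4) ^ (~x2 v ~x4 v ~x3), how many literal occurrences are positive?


Scan each clause for unnegated literals.
Clause 1: 1 positive; Clause 2: 0 positive; Clause 3: 3 positive; Clause 4: 0 positive.
Total positive literal occurrences = 4.

4


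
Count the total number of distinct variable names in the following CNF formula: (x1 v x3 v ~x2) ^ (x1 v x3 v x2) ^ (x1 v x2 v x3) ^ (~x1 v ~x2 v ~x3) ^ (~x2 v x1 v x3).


Identify each distinct variable in the formula.
Variables found: x1, x2, x3.
Total distinct variables = 3.

3


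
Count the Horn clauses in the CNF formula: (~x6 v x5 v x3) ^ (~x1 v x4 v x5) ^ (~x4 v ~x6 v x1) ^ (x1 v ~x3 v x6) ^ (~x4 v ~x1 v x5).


A Horn clause has at most one positive literal.
Clause 1: 2 positive lit(s) -> not Horn
Clause 2: 2 positive lit(s) -> not Horn
Clause 3: 1 positive lit(s) -> Horn
Clause 4: 2 positive lit(s) -> not Horn
Clause 5: 1 positive lit(s) -> Horn
Total Horn clauses = 2.

2


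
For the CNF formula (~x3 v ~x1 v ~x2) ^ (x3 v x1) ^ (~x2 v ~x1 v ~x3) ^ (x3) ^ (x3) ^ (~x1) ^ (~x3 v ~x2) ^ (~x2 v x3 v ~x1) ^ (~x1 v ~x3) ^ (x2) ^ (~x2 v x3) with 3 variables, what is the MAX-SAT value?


Enumerate all 8 truth assignments.
For each, count how many of the 11 clauses are satisfied.
The formula is not fully satisfiable, so the maximum is below 11.
Maximum simultaneously satisfiable clauses = 10.

10


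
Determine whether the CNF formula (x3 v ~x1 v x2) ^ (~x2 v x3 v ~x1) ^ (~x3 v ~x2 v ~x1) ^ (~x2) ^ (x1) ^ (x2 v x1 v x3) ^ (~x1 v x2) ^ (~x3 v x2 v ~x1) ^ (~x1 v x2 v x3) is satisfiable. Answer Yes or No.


Check all 8 possible truth assignments.
Number of satisfying assignments found: 0.
The formula is unsatisfiable.

No


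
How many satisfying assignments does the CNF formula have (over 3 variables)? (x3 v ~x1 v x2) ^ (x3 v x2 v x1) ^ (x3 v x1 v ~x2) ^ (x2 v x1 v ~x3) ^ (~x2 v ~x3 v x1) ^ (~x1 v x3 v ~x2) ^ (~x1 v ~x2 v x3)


Enumerate all 8 truth assignments over 3 variables.
Test each against every clause.
Satisfying assignments found: 2.

2


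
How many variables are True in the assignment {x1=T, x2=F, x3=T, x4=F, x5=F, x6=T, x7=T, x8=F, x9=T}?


The weight is the number of variables assigned True.
True variables: x1, x3, x6, x7, x9.
Weight = 5.

5


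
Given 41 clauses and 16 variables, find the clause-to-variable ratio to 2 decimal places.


Clause-to-variable ratio = clauses / variables.
41 / 16 = 2.56.

2.56


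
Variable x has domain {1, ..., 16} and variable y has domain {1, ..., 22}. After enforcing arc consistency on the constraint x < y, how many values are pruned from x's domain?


For the constraint x < y, x needs a supporting value in y's domain.
x can be at most 21 (one less than y's maximum).
Valid x values from domain: 16 out of 16.
Pruned = 16 - 16 = 0.

0


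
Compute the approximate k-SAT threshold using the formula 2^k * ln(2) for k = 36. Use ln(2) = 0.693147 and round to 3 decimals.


Using the asymptotic formula: threshold ~ 2^k * ln(2).
2^36 = 68719476736.
68719476736 * 0.693147 = 47632699141.128.

47632699141.128


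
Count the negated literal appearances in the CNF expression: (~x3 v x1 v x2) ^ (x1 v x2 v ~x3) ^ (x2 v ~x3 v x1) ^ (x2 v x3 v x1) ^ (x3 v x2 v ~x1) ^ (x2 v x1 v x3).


Scan each clause for negated literals.
Clause 1: 1 negative; Clause 2: 1 negative; Clause 3: 1 negative; Clause 4: 0 negative; Clause 5: 1 negative; Clause 6: 0 negative.
Total negative literal occurrences = 4.

4


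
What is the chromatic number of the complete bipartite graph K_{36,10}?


K_{36,10} is bipartite by definition: the two parts are independent sets, with every edge crossing between them.
Color all vertices in one part with color 1 and all vertices in the other part with color 2.
Since the graph has at least one edge, one color does not suffice.
Chromatic number = 2.

2


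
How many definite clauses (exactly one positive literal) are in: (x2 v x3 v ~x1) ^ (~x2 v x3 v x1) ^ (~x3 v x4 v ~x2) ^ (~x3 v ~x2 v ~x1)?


A definite clause has exactly one positive literal.
Clause 1: 2 positive -> not definite
Clause 2: 2 positive -> not definite
Clause 3: 1 positive -> definite
Clause 4: 0 positive -> not definite
Definite clause count = 1.

1


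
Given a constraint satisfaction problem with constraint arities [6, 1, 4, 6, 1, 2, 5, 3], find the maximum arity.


The arities are: 6, 1, 4, 6, 1, 2, 5, 3.
Scan for the maximum value.
Maximum arity = 6.

6


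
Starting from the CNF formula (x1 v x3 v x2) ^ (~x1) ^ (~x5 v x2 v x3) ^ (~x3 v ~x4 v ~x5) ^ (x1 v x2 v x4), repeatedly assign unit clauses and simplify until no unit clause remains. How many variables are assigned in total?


Unit propagation repeatedly assigns the literal in any unit clause, then simplifies.
Assignments in order: x1 = F.
No further unit clauses remain.
Total variables assigned = 1.

1


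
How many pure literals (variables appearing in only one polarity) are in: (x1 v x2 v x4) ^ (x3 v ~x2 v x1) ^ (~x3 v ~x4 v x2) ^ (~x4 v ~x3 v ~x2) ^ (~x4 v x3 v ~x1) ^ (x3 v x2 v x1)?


A pure literal appears in only one polarity across all clauses.
No pure literals found.
Count = 0.

0


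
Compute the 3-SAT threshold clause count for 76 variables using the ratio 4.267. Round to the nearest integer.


The 3-SAT phase transition occurs at approximately 4.267 clauses per variable.
m = 4.267 * 76 = 324.292.
Rounded to nearest integer: 324.

324


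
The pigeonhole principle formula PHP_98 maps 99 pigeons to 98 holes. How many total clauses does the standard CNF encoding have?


The PHP encoding has two parts:
1) At-least-one-hole clauses: 99 (one per pigeon, each with 98 literals).
2) At-most-one-pigeon-per-hole clauses: 98 holes * C(99,2) = 98 * 4851 = 475398.
Total clauses = 99 + 475398 = 475497.

475497


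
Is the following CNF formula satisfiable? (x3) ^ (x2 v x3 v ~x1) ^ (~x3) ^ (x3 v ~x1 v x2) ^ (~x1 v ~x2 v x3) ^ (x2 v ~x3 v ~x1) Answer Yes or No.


Check all 8 possible truth assignments.
Number of satisfying assignments found: 0.
The formula is unsatisfiable.

No


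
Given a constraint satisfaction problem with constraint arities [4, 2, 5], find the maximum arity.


The arities are: 4, 2, 5.
Scan for the maximum value.
Maximum arity = 5.

5


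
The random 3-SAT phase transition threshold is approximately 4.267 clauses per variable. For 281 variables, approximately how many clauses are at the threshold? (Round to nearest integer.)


The 3-SAT phase transition occurs at approximately 4.267 clauses per variable.
m = 4.267 * 281 = 1199.027.
Rounded to nearest integer: 1199.

1199


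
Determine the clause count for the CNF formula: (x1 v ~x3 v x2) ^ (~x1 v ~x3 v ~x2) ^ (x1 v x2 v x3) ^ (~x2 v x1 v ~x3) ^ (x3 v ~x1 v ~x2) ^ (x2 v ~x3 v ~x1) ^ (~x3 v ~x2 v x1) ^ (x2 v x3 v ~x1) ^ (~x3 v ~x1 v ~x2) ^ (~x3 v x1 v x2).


Each group enclosed in parentheses joined by ^ is one clause.
Counting the conjuncts: 10 clauses.

10


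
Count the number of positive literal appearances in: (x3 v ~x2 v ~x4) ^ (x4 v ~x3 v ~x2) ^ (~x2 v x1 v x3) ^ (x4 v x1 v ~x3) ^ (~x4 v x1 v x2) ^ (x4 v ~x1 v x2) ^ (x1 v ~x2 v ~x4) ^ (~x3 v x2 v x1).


Scan each clause for unnegated literals.
Clause 1: 1 positive; Clause 2: 1 positive; Clause 3: 2 positive; Clause 4: 2 positive; Clause 5: 2 positive; Clause 6: 2 positive; Clause 7: 1 positive; Clause 8: 2 positive.
Total positive literal occurrences = 13.

13


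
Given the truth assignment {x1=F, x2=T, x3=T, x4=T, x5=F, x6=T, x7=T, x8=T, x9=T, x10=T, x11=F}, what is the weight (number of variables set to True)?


The weight is the number of variables assigned True.
True variables: x2, x3, x4, x6, x7, x8, x9, x10.
Weight = 8.

8


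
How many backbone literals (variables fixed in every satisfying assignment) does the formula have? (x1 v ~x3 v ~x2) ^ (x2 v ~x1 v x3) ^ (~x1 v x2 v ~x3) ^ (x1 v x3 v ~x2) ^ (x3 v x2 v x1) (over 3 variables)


Find all satisfying assignments: 3 model(s).
Check which variables have the same value in every model.
No variable is fixed across all models.
Backbone size = 0.

0


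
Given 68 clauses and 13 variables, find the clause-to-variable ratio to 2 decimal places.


Clause-to-variable ratio = clauses / variables.
68 / 13 = 5.23.

5.23


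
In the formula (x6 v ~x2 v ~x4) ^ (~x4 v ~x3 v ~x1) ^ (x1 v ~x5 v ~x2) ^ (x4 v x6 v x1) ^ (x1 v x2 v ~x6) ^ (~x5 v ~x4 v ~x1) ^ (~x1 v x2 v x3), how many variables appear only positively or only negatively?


A pure literal appears in only one polarity across all clauses.
Pure literals: x5 (negative only).
Count = 1.

1


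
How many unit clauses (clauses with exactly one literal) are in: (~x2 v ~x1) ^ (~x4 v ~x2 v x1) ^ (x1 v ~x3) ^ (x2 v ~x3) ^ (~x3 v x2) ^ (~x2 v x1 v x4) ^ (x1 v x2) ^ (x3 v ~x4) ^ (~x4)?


A unit clause contains exactly one literal.
Unit clauses found: (~x4).
Count = 1.

1


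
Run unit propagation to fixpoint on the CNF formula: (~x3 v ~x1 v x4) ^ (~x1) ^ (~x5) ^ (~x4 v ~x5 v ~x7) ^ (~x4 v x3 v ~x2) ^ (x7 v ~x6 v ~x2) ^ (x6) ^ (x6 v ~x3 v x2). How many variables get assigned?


Unit propagation repeatedly assigns the literal in any unit clause, then simplifies.
Assignments in order: x1 = F, x5 = F, x6 = T.
No further unit clauses remain.
Total variables assigned = 3.

3


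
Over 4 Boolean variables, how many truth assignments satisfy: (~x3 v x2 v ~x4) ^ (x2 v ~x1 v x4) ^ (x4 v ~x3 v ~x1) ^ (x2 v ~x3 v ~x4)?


Enumerate all 16 truth assignments over 4 variables.
Test each against every clause.
Satisfying assignments found: 11.

11


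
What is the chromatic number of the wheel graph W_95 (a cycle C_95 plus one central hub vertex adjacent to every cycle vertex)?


W_95 consists of the cycle C_95 together with a hub vertex adjacent to every cycle vertex.
The cycle C_95 needs 3 colors (odd cycle -> 3).
The hub is adjacent to every cycle vertex, so it must receive a new color distinct from all of them.
Chromatic number = 3 + 1 = 4.

4


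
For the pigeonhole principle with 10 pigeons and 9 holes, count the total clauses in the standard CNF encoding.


The PHP encoding has two parts:
1) At-least-one-hole clauses: 10 (one per pigeon, each with 9 literals).
2) At-most-one-pigeon-per-hole clauses: 9 holes * C(10,2) = 9 * 45 = 405.
Total clauses = 10 + 405 = 415.

415


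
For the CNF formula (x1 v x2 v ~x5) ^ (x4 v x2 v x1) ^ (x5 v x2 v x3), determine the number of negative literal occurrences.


Scan each clause for negated literals.
Clause 1: 1 negative; Clause 2: 0 negative; Clause 3: 0 negative.
Total negative literal occurrences = 1.

1


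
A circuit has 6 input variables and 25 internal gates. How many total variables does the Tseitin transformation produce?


The Tseitin transformation introduces one auxiliary variable per gate.
Total variables = inputs + gates = 6 + 25 = 31.

31


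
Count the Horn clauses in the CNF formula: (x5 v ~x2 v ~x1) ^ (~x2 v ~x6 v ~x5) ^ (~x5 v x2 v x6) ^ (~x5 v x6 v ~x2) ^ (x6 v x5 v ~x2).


A Horn clause has at most one positive literal.
Clause 1: 1 positive lit(s) -> Horn
Clause 2: 0 positive lit(s) -> Horn
Clause 3: 2 positive lit(s) -> not Horn
Clause 4: 1 positive lit(s) -> Horn
Clause 5: 2 positive lit(s) -> not Horn
Total Horn clauses = 3.

3


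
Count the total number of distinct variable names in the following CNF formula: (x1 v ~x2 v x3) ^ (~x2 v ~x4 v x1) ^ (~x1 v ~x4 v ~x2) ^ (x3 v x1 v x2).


Identify each distinct variable in the formula.
Variables found: x1, x2, x3, x4.
Total distinct variables = 4.

4


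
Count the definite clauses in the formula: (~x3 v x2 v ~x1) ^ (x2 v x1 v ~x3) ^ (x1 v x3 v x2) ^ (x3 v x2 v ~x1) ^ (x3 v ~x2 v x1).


A definite clause has exactly one positive literal.
Clause 1: 1 positive -> definite
Clause 2: 2 positive -> not definite
Clause 3: 3 positive -> not definite
Clause 4: 2 positive -> not definite
Clause 5: 2 positive -> not definite
Definite clause count = 1.

1


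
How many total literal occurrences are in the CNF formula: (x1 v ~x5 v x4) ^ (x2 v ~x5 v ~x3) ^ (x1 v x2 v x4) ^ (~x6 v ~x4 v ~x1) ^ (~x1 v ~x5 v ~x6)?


Clause lengths: 3, 3, 3, 3, 3.
Sum = 3 + 3 + 3 + 3 + 3 = 15.

15


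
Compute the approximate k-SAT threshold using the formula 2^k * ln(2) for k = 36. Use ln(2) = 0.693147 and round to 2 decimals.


Using the asymptotic formula: threshold ~ 2^k * ln(2).
2^36 = 68719476736.
68719476736 * 0.693147 = 47632699141.13.

47632699141.13


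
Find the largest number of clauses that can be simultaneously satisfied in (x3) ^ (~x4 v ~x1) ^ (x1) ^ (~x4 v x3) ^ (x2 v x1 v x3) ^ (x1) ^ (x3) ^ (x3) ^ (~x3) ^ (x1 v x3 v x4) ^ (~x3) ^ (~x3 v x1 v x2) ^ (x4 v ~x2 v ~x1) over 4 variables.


Enumerate all 16 truth assignments.
For each, count how many of the 13 clauses are satisfied.
The formula is not fully satisfiable, so the maximum is below 13.
Maximum simultaneously satisfiable clauses = 11.

11


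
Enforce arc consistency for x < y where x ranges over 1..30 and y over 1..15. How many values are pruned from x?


For the constraint x < y, x needs a supporting value in y's domain.
x can be at most 14 (one less than y's maximum).
Valid x values from domain: 14 out of 30.
Pruned = 30 - 14 = 16.

16


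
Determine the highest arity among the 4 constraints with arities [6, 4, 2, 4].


The arities are: 6, 4, 2, 4.
Scan for the maximum value.
Maximum arity = 6.

6


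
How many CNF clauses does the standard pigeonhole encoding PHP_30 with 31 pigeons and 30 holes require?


The PHP encoding has two parts:
1) At-least-one-hole clauses: 31 (one per pigeon, each with 30 literals).
2) At-most-one-pigeon-per-hole clauses: 30 holes * C(31,2) = 30 * 465 = 13950.
Total clauses = 31 + 13950 = 13981.

13981


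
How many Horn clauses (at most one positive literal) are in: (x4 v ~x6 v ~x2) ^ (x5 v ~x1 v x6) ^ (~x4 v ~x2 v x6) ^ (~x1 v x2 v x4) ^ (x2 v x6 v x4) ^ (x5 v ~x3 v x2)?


A Horn clause has at most one positive literal.
Clause 1: 1 positive lit(s) -> Horn
Clause 2: 2 positive lit(s) -> not Horn
Clause 3: 1 positive lit(s) -> Horn
Clause 4: 2 positive lit(s) -> not Horn
Clause 5: 3 positive lit(s) -> not Horn
Clause 6: 2 positive lit(s) -> not Horn
Total Horn clauses = 2.

2


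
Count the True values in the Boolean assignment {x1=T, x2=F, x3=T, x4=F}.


The weight is the number of variables assigned True.
True variables: x1, x3.
Weight = 2.

2


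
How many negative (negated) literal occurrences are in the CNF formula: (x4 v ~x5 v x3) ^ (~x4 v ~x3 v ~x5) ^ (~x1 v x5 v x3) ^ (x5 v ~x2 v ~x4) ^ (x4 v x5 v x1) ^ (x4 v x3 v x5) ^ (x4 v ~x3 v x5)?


Scan each clause for negated literals.
Clause 1: 1 negative; Clause 2: 3 negative; Clause 3: 1 negative; Clause 4: 2 negative; Clause 5: 0 negative; Clause 6: 0 negative; Clause 7: 1 negative.
Total negative literal occurrences = 8.

8


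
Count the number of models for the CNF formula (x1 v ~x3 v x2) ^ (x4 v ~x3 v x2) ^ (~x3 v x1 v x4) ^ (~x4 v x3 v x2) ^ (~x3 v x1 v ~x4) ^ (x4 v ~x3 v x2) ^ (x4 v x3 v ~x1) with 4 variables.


Enumerate all 16 truth assignments over 4 variables.
Test each against every clause.
Satisfying assignments found: 7.

7


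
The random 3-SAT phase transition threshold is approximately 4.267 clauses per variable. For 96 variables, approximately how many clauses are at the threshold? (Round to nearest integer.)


The 3-SAT phase transition occurs at approximately 4.267 clauses per variable.
m = 4.267 * 96 = 409.632.
Rounded to nearest integer: 410.

410


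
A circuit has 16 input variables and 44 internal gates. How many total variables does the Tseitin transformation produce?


The Tseitin transformation introduces one auxiliary variable per gate.
Total variables = inputs + gates = 16 + 44 = 60.

60


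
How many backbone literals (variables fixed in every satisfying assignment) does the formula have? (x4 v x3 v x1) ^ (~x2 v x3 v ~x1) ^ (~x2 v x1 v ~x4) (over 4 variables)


Find all satisfying assignments: 10 model(s).
Check which variables have the same value in every model.
No variable is fixed across all models.
Backbone size = 0.

0


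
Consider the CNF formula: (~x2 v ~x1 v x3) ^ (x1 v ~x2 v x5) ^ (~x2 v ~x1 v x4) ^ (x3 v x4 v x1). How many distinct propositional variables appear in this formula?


Identify each distinct variable in the formula.
Variables found: x1, x2, x3, x4, x5.
Total distinct variables = 5.

5


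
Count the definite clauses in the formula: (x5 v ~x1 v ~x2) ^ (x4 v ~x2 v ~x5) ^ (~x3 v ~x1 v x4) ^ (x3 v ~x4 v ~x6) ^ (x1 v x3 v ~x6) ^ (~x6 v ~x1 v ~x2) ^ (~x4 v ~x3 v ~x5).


A definite clause has exactly one positive literal.
Clause 1: 1 positive -> definite
Clause 2: 1 positive -> definite
Clause 3: 1 positive -> definite
Clause 4: 1 positive -> definite
Clause 5: 2 positive -> not definite
Clause 6: 0 positive -> not definite
Clause 7: 0 positive -> not definite
Definite clause count = 4.

4


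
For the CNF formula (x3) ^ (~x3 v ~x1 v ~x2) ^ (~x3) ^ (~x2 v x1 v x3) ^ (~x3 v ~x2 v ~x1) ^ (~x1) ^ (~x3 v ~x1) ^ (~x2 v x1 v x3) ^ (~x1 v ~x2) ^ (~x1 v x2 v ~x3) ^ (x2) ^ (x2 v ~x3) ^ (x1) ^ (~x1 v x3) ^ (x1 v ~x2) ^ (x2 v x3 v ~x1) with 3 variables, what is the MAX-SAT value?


Enumerate all 8 truth assignments.
For each, count how many of the 16 clauses are satisfied.
The formula is not fully satisfiable, so the maximum is below 16.
Maximum simultaneously satisfiable clauses = 13.

13


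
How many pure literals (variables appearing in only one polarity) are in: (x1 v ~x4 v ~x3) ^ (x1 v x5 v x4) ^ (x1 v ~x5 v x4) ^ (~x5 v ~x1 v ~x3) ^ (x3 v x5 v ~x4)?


A pure literal appears in only one polarity across all clauses.
No pure literals found.
Count = 0.

0


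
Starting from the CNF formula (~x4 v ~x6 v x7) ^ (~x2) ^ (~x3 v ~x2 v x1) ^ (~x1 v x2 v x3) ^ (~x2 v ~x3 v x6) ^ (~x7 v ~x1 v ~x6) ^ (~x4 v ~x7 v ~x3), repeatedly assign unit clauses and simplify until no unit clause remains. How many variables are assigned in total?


Unit propagation repeatedly assigns the literal in any unit clause, then simplifies.
Assignments in order: x2 = F.
No further unit clauses remain.
Total variables assigned = 1.

1


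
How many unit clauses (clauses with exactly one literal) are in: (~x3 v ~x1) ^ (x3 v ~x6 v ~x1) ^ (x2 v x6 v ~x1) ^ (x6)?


A unit clause contains exactly one literal.
Unit clauses found: (x6).
Count = 1.

1


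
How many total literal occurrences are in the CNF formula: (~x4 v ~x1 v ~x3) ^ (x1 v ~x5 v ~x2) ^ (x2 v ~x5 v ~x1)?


Clause lengths: 3, 3, 3.
Sum = 3 + 3 + 3 = 9.

9


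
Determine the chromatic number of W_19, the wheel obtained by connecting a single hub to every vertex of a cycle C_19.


W_19 consists of the cycle C_19 together with a hub vertex adjacent to every cycle vertex.
The cycle C_19 needs 3 colors (odd cycle -> 3).
The hub is adjacent to every cycle vertex, so it must receive a new color distinct from all of them.
Chromatic number = 3 + 1 = 4.

4


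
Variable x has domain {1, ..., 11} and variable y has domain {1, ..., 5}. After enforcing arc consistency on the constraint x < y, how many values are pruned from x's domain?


For the constraint x < y, x needs a supporting value in y's domain.
x can be at most 4 (one less than y's maximum).
Valid x values from domain: 4 out of 11.
Pruned = 11 - 4 = 7.

7


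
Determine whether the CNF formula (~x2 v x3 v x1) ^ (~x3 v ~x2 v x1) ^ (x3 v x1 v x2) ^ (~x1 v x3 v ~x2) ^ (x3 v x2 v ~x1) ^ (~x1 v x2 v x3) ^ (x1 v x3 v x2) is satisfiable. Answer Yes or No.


Check all 8 possible truth assignments.
Number of satisfying assignments found: 3.
The formula is satisfiable.

Yes


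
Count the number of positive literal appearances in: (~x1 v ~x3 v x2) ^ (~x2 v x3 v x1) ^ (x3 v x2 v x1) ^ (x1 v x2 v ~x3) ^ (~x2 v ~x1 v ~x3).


Scan each clause for unnegated literals.
Clause 1: 1 positive; Clause 2: 2 positive; Clause 3: 3 positive; Clause 4: 2 positive; Clause 5: 0 positive.
Total positive literal occurrences = 8.

8


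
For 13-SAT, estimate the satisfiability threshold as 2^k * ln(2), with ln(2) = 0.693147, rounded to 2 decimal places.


Using the asymptotic formula: threshold ~ 2^k * ln(2).
2^13 = 8192.
8192 * 0.693147 = 5678.26.

5678.26


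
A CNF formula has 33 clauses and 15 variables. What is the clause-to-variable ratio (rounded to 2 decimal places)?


Clause-to-variable ratio = clauses / variables.
33 / 15 = 2.2.

2.2


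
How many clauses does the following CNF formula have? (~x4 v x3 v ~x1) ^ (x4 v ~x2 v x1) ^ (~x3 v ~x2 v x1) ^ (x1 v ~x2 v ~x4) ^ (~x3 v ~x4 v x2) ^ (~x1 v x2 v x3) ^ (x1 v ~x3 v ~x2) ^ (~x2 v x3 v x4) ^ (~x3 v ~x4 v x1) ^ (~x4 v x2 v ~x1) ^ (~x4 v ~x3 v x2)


Each group enclosed in parentheses joined by ^ is one clause.
Counting the conjuncts: 11 clauses.

11


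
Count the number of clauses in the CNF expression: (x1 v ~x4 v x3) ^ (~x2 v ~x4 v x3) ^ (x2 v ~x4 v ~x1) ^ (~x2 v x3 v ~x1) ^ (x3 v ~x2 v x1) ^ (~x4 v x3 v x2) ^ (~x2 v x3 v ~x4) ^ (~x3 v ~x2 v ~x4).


Each group enclosed in parentheses joined by ^ is one clause.
Counting the conjuncts: 8 clauses.

8


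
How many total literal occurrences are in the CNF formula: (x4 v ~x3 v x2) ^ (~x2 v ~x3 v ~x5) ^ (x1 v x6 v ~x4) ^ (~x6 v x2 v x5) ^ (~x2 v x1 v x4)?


Clause lengths: 3, 3, 3, 3, 3.
Sum = 3 + 3 + 3 + 3 + 3 = 15.

15


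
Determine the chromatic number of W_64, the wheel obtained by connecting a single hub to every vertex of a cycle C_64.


W_64 consists of the cycle C_64 together with a hub vertex adjacent to every cycle vertex.
The cycle C_64 needs 2 colors (even cycle -> 2).
The hub is adjacent to every cycle vertex, so it must receive a new color distinct from all of them.
Chromatic number = 2 + 1 = 3.

3


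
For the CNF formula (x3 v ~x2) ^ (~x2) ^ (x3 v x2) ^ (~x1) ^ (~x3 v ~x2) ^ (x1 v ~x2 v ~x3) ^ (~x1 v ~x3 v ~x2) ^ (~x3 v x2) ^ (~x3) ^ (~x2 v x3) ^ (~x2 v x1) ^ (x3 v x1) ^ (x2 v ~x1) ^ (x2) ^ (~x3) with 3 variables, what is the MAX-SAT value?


Enumerate all 8 truth assignments.
For each, count how many of the 15 clauses are satisfied.
The formula is not fully satisfiable, so the maximum is below 15.
Maximum simultaneously satisfiable clauses = 12.

12


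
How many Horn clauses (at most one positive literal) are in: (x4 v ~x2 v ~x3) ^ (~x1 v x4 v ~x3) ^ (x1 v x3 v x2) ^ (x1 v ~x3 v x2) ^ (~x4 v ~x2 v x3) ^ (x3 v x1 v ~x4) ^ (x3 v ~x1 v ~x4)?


A Horn clause has at most one positive literal.
Clause 1: 1 positive lit(s) -> Horn
Clause 2: 1 positive lit(s) -> Horn
Clause 3: 3 positive lit(s) -> not Horn
Clause 4: 2 positive lit(s) -> not Horn
Clause 5: 1 positive lit(s) -> Horn
Clause 6: 2 positive lit(s) -> not Horn
Clause 7: 1 positive lit(s) -> Horn
Total Horn clauses = 4.

4


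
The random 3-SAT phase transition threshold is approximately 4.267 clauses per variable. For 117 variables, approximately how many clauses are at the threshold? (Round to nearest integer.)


The 3-SAT phase transition occurs at approximately 4.267 clauses per variable.
m = 4.267 * 117 = 499.239.
Rounded to nearest integer: 499.

499


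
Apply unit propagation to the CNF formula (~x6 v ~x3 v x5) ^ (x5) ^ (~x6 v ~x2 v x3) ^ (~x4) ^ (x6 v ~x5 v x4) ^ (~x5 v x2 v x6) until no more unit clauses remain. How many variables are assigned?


Unit propagation repeatedly assigns the literal in any unit clause, then simplifies.
Assignments in order: x5 = T, x4 = F, x6 = T.
No further unit clauses remain.
Total variables assigned = 3.

3


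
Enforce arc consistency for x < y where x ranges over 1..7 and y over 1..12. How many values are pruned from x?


For the constraint x < y, x needs a supporting value in y's domain.
x can be at most 11 (one less than y's maximum).
Valid x values from domain: 7 out of 7.
Pruned = 7 - 7 = 0.

0


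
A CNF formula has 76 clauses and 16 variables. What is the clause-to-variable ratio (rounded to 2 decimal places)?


Clause-to-variable ratio = clauses / variables.
76 / 16 = 4.75.

4.75


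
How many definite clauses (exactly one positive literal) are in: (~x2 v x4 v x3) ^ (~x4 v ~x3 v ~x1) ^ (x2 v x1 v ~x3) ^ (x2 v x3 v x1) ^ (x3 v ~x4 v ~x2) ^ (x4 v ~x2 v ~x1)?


A definite clause has exactly one positive literal.
Clause 1: 2 positive -> not definite
Clause 2: 0 positive -> not definite
Clause 3: 2 positive -> not definite
Clause 4: 3 positive -> not definite
Clause 5: 1 positive -> definite
Clause 6: 1 positive -> definite
Definite clause count = 2.

2


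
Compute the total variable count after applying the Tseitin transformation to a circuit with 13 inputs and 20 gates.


The Tseitin transformation introduces one auxiliary variable per gate.
Total variables = inputs + gates = 13 + 20 = 33.

33


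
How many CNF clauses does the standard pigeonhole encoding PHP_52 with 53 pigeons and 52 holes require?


The PHP encoding has two parts:
1) At-least-one-hole clauses: 53 (one per pigeon, each with 52 literals).
2) At-most-one-pigeon-per-hole clauses: 52 holes * C(53,2) = 52 * 1378 = 71656.
Total clauses = 53 + 71656 = 71709.

71709


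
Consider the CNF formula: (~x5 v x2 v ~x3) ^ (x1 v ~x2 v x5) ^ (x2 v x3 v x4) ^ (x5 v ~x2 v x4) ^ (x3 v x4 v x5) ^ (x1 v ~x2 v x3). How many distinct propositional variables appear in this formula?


Identify each distinct variable in the formula.
Variables found: x1, x2, x3, x4, x5.
Total distinct variables = 5.

5


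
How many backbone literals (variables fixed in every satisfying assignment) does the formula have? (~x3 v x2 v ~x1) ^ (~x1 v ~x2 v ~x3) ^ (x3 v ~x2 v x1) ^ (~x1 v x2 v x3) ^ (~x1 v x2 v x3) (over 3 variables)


Find all satisfying assignments: 4 model(s).
Check which variables have the same value in every model.
No variable is fixed across all models.
Backbone size = 0.

0


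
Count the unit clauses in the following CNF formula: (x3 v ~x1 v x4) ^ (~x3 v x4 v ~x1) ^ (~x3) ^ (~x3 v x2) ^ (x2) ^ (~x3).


A unit clause contains exactly one literal.
Unit clauses found: (~x3), (x2), (~x3).
Count = 3.

3


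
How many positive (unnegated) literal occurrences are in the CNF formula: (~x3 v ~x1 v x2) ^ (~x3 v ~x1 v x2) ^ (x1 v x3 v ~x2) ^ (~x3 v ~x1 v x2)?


Scan each clause for unnegated literals.
Clause 1: 1 positive; Clause 2: 1 positive; Clause 3: 2 positive; Clause 4: 1 positive.
Total positive literal occurrences = 5.

5


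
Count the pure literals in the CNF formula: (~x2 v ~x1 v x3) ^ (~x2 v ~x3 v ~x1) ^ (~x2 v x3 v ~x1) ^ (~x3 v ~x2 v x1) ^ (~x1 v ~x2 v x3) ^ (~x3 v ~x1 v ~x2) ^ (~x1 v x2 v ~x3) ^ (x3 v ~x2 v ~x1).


A pure literal appears in only one polarity across all clauses.
No pure literals found.
Count = 0.

0


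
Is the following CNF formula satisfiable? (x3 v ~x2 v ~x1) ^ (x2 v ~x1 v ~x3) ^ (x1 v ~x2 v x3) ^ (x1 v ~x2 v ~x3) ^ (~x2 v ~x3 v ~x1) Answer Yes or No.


Check all 8 possible truth assignments.
Number of satisfying assignments found: 3.
The formula is satisfiable.

Yes


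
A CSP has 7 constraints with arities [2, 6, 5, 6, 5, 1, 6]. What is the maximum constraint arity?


The arities are: 2, 6, 5, 6, 5, 1, 6.
Scan for the maximum value.
Maximum arity = 6.

6


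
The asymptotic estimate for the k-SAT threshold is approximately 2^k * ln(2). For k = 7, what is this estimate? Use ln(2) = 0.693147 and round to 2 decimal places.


Using the asymptotic formula: threshold ~ 2^k * ln(2).
2^7 = 128.
128 * 0.693147 = 88.72.

88.72


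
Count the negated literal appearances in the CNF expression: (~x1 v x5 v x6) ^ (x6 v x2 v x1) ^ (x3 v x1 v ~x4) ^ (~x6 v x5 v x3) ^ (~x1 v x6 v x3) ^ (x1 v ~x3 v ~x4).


Scan each clause for negated literals.
Clause 1: 1 negative; Clause 2: 0 negative; Clause 3: 1 negative; Clause 4: 1 negative; Clause 5: 1 negative; Clause 6: 2 negative.
Total negative literal occurrences = 6.

6


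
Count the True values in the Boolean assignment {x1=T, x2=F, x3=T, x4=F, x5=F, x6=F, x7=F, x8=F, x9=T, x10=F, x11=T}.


The weight is the number of variables assigned True.
True variables: x1, x3, x9, x11.
Weight = 4.

4


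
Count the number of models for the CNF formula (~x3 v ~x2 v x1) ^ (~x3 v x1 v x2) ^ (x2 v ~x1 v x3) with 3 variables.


Enumerate all 8 truth assignments over 3 variables.
Test each against every clause.
Satisfying assignments found: 5.

5


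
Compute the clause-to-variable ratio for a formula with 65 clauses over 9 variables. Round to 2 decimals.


Clause-to-variable ratio = clauses / variables.
65 / 9 = 7.22.

7.22


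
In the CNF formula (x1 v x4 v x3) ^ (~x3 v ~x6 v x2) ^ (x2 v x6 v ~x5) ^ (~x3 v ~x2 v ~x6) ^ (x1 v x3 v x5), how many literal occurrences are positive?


Scan each clause for unnegated literals.
Clause 1: 3 positive; Clause 2: 1 positive; Clause 3: 2 positive; Clause 4: 0 positive; Clause 5: 3 positive.
Total positive literal occurrences = 9.

9


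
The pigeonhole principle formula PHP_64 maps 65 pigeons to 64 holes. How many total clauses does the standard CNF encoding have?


The PHP encoding has two parts:
1) At-least-one-hole clauses: 65 (one per pigeon, each with 64 literals).
2) At-most-one-pigeon-per-hole clauses: 64 holes * C(65,2) = 64 * 2080 = 133120.
Total clauses = 65 + 133120 = 133185.

133185


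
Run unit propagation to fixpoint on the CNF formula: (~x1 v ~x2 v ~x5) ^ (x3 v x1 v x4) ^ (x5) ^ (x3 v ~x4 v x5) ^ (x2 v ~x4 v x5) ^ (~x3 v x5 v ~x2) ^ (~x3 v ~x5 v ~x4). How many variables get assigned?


Unit propagation repeatedly assigns the literal in any unit clause, then simplifies.
Assignments in order: x5 = T.
No further unit clauses remain.
Total variables assigned = 1.

1


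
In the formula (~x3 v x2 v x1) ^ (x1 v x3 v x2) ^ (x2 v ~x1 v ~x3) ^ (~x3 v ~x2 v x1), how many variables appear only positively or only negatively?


A pure literal appears in only one polarity across all clauses.
No pure literals found.
Count = 0.

0


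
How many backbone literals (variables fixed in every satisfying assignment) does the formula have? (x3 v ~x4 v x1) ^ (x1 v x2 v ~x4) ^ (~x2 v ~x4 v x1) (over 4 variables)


Find all satisfying assignments: 12 model(s).
Check which variables have the same value in every model.
No variable is fixed across all models.
Backbone size = 0.

0


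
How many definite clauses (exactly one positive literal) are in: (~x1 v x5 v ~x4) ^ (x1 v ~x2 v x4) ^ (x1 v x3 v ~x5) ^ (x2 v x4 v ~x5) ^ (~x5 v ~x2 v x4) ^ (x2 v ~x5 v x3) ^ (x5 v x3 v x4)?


A definite clause has exactly one positive literal.
Clause 1: 1 positive -> definite
Clause 2: 2 positive -> not definite
Clause 3: 2 positive -> not definite
Clause 4: 2 positive -> not definite
Clause 5: 1 positive -> definite
Clause 6: 2 positive -> not definite
Clause 7: 3 positive -> not definite
Definite clause count = 2.

2


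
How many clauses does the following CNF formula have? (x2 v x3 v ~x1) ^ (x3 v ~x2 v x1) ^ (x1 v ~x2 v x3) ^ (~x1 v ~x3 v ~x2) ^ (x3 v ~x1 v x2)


Each group enclosed in parentheses joined by ^ is one clause.
Counting the conjuncts: 5 clauses.

5


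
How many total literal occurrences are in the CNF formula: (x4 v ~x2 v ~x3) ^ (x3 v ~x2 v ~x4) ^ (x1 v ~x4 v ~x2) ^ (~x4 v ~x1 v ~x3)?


Clause lengths: 3, 3, 3, 3.
Sum = 3 + 3 + 3 + 3 = 12.

12


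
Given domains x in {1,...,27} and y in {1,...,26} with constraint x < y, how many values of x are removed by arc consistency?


For the constraint x < y, x needs a supporting value in y's domain.
x can be at most 25 (one less than y's maximum).
Valid x values from domain: 25 out of 27.
Pruned = 27 - 25 = 2.

2


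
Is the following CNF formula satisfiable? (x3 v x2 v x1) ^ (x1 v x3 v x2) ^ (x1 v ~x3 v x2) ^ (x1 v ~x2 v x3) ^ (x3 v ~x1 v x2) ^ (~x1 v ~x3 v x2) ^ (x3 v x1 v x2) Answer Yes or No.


Check all 8 possible truth assignments.
Number of satisfying assignments found: 3.
The formula is satisfiable.

Yes
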